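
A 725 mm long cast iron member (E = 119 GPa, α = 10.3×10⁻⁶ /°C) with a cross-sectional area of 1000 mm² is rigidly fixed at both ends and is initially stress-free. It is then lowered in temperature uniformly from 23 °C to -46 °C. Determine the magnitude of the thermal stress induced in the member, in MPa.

σ ≈ 84.6 MPa (tensile)

The supports are rigid, so the total axial strain is zero. The restrained thermal strain is ε = αΔT = 10.3×10⁻⁶ × 69 = 710.7×10⁻⁶.
Hence σ = E·αΔT = 119×10³ × 710.7×10⁻⁶ = 84.57 MPa, tensile.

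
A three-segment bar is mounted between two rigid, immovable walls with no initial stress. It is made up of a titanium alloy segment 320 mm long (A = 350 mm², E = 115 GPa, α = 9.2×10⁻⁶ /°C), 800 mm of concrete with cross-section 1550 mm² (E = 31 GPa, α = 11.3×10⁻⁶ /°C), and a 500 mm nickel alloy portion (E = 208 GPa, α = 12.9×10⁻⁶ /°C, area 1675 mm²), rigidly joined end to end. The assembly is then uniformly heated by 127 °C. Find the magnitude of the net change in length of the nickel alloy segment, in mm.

Free thermal expansion of the whole bar: Σ αᵢΔT Lᵢ = 9.2×10⁻⁶×127×320 + 11.3×10⁻⁶×127×800 + 12.9×10⁻⁶×127×500 = 2.341 mm.
Since the ends are fixed, an axial force P builds up, equal in every segment, with P · Σ Lᵢ/(AᵢEᵢ) = δ_free.
Σ Lᵢ/(AᵢEᵢ) = 320/(350×115×10³) + 800/(1550×31×10³) + 500/(1675×208×10³) = 2.603×10⁻⁵ mm/N.
P = 2.341 / 2.603×10⁻⁵ = 89920 N = 89.92 kN, compressive.
For the nickel alloy segment, free thermal change = 12.9×10⁻⁶×127×500 = 0.8192 mm and elastic change from P = 89920×500/(1675×208×10³) = 0.1291 mm; these oppose, so the net change is 0.69 mm (segment lengthens).

|ΔL| ≈ 0.69 mm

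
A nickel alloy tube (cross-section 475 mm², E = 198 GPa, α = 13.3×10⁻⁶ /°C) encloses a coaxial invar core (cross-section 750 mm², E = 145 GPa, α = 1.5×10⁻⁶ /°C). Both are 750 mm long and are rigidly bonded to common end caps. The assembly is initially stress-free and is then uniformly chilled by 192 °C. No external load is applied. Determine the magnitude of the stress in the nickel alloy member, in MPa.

σ ≈ 241 MPa (tensile)

Equilibrium of a rigid end plate with no external load gives equal and opposite internal forces ±P in the two members. Since α_{nickel alloy} > α_{invar}, cooling drives the nickel alloy into tension and the invar into compression.
Equating the net (thermal + elastic) strains gives |α₁ − α₂|·ΔT = P·[1/(A₁E₁) + 1/(A₂E₂)].
|α₁ − α₂|·ΔT = 11.8×10⁻⁶ × 192 = 0.002266.
1/(A₁E₁) + 1/(A₂E₂) = 1/(475×198×10³) + 1/(750×145×10³) = 1.983×10⁻⁸ N⁻¹.
P = 0.002266 / 1.983×10⁻⁸ = 114300 N = 114.3 kN.
σ_{nickel alloy} = P/A₁ = 114300/475 = 240.6 MPa, tensile.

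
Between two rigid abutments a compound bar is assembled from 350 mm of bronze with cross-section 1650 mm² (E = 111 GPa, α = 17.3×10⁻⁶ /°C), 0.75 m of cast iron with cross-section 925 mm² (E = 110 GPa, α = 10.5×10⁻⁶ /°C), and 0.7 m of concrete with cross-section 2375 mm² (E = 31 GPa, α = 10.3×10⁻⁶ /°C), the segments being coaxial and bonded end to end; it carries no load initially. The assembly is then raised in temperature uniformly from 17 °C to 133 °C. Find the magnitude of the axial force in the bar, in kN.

P ≈ 131 kN (compressive)

Free thermal expansion of the whole bar: Σ αᵢΔT Lᵢ = 17.3×10⁻⁶×116×350 + 10.5×10⁻⁶×116×750 + 10.3×10⁻⁶×116×700 = 2.452 mm.
The rigid supports impose zero overall length change; the single axial force P common to all segments must satisfy P Σ Lᵢ/(AᵢEᵢ) = δ_free.
Σ Lᵢ/(AᵢEᵢ) = 350/(1650×111×10³) + 750/(925×110×10³) + 700/(2375×31×10³) = 1.879×10⁻⁵ mm/N.
P = 2.452 / 1.879×10⁻⁵ = 130500 N = 130.5 kN, compressive.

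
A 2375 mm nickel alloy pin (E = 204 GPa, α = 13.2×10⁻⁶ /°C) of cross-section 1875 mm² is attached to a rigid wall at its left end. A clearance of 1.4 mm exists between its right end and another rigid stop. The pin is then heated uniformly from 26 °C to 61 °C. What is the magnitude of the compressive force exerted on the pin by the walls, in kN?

P ≈ 0 kN

If the wall were absent the pin would grow by αΔT L = 13.2×10⁻⁶ × 35 × 2375 = 1.097 mm.
Since δ_free = 1.1 mm is less than the 1.4 mm gap, the pin never touches the wall. No axial force develops.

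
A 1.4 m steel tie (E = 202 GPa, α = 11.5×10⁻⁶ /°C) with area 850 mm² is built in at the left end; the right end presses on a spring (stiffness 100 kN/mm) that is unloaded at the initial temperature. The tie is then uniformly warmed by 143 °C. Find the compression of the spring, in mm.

If the spring were absent the tie would lengthen by αΔT L = 11.5×10⁻⁶ × 143 × 1400 = 2.302 mm.
Let P be the compressive force at the spring. The tie shortens elastically by PL/(AE) and the spring compresses by P/k; together these equal δ_free.
P [ L/(AE) + 1/k ] = δ_free → P [ 1400/(850×202×10³) + 1/(100×10³) ] = 2.302.
P = 2.302 / 1.815×10⁻⁵ = 126800 N.
Spring compression = P/k = 126800/(100×10³) = 1.268 mm.

δ ≈ 1.27 mm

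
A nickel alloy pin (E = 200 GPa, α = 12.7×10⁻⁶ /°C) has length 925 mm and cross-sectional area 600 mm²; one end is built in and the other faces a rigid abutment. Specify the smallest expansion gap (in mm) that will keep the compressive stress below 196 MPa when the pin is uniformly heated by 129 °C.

Free expansion if unrestrained: δ_free = αΔT L = 12.7×10⁻⁶ × 129 × 925 = 1.515 mm.
A stress of 196 MPa corresponds to the wall pushing the pin back by σL/E = 196×925/(200×10³) = 0.9065 mm.
The gap must absorb the remainder: g_min = 1.515 − 0.9065 = 0.6089 mm.

g ≈ 0.609 mm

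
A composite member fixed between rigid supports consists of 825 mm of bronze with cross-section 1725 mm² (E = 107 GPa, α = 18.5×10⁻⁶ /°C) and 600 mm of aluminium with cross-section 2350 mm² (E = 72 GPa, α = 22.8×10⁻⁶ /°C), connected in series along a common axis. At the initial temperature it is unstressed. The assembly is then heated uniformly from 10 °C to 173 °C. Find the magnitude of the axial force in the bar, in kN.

P ≈ 589 kN (compressive)

If the supports were absent, the total length change would be Σ αᵢΔT Lᵢ = 18.5×10⁻⁶×163×825 + 22.8×10⁻⁶×163×600 = 4.718 mm.
Since the ends are fixed, an axial force P builds up, equal in every segment, with P · Σ Lᵢ/(AᵢEᵢ) = δ_free.
Σ Lᵢ/(AᵢEᵢ) = 825/(1725×107×10³) + 600/(2350×72×10³) = 8.016×10⁻⁶ mm/N.
P = 4.718 / 8.016×10⁻⁶ = 588500 N = 588.5 kN, compressive.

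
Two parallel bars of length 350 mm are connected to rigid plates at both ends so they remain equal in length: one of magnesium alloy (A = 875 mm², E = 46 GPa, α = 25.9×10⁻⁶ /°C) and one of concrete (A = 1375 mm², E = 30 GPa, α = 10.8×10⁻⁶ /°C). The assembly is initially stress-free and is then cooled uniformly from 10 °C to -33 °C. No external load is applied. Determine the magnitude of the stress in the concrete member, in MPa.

σ ≈ 9.62 MPa (compressive)

Equilibrium of a rigid end plate with no external load gives equal and opposite internal forces ±P in the two members. Since α_{magnesium alloy} > α_{concrete}, cooling drives the magnesium alloy into tension and the concrete into compression.
Equating the net (thermal + elastic) strains gives |α₁ − α₂|·ΔT = P·[1/(A₁E₁) + 1/(A₂E₂)].
|α₁ − α₂|·ΔT = 15.1×10⁻⁶ × 43 = 0.0006493.
1/(A₁E₁) + 1/(A₂E₂) = 1/(875×46×10³) + 1/(1375×30×10³) = 4.909×10⁻⁸ N⁻¹.
P = 0.0006493 / 4.909×10⁻⁸ = 13230 N = 13.23 kN.
σ_{concrete} = P/A₂ = 13230/1375 = 9.62 MPa, compressive.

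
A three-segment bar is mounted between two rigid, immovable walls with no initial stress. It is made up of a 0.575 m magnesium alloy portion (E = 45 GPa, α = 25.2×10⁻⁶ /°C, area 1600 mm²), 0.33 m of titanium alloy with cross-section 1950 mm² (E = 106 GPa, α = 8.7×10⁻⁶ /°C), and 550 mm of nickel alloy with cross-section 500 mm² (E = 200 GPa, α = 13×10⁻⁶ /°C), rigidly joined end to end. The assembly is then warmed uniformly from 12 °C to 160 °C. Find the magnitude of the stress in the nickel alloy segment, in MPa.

σ ≈ 481 MPa (compressive)

Free thermal expansion of the whole bar: Σ αᵢΔT Lᵢ = 25.2×10⁻⁶×148×575 + 8.7×10⁻⁶×148×330 + 13×10⁻⁶×148×550 = 3.628 mm.
Since the ends are fixed, an axial force P builds up, equal in every segment, with P · Σ Lᵢ/(AᵢEᵢ) = δ_free.
The series flexibility is Σ Lᵢ/(AᵢEᵢ) = 575/(1600×45×10³) + 330/(1950×106×10³) + 550/(500×200×10³) = 1.508×10⁻⁵ mm/N.
Hence P = δ_free / Σ(L/AE) = 3.628/1.508×10⁻⁵ = 240.5 kN (compressive).
σ_{nickel alloy} = P / A = 240500 / 500 = 481 MPa.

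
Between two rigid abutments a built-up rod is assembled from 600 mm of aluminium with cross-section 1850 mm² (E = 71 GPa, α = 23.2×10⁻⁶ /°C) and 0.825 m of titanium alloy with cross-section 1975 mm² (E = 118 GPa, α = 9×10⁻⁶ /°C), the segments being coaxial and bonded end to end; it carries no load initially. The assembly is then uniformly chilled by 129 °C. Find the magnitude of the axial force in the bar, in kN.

P ≈ 340 kN (tensile)

Free thermal contraction of the whole bar: Σ αᵢΔT Lᵢ = 23.2×10⁻⁶×129×600 + 9×10⁻⁶×129×825 = 2.754 mm.
The walls prevent any net length change, so an axial force P (same in every segment) develops. Compatibility: P · Σ Lᵢ/(AᵢEᵢ) = δ_free.
The series flexibility is Σ Lᵢ/(AᵢEᵢ) = 600/(1850×71×10³) + 825/(1975×118×10³) = 8.108×10⁻⁶ mm/N.
Hence P = δ_free / Σ(L/AE) = 2.754/8.108×10⁻⁶ = 339.6 kN (tensile).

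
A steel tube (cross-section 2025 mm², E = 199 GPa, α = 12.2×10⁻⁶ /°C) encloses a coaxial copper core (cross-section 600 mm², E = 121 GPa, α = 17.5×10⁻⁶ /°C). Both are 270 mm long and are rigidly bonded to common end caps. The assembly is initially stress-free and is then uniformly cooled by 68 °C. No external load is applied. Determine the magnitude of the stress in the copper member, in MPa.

Both members must finish at the same length. With the larger α, the copper tends to over-contract; the plates restrain it, putting the copper in tension and the steel in compression. With no external load the two internal forces are equal and opposite, magnitude P.
Equating the net (thermal + elastic) strains gives |α₁ − α₂|·ΔT = P·[1/(A₁E₁) + 1/(A₂E₂)].
|α₁ − α₂|·ΔT = 5.3×10⁻⁶ × 68 = 0.0003604.
1/(A₁E₁) + 1/(A₂E₂) = 1/(2025×199×10³) + 1/(600×121×10³) = 1.626×10⁻⁸ N⁻¹.
So P = 0.0003604 / 1.626×10⁻⁸ = 22.17 kN.
σ_{copper} = P/A₂ = 22170/600 = 36.95 MPa, tensile.

σ ≈ 37 MPa (tensile)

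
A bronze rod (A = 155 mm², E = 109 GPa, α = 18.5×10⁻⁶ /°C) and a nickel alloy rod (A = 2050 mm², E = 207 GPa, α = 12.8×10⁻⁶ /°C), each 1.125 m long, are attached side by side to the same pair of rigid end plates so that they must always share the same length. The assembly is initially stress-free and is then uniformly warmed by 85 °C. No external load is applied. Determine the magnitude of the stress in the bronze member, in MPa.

Both members must finish at the same length. With the larger α, the bronze tends to over-expand; the plates restrain it, putting the bronze in compression and the nickel alloy in tension. With no external load the two internal forces are equal and opposite, magnitude P.
Compatibility of the two members (thermal + elastic change equal): (α₁ − α₂)ΔT = P·[1/(A₁E₁) + 1/(A₂E₂)].
|α₁ − α₂|·ΔT = 5.7×10⁻⁶ × 85 = 0.0004845.
1/(A₁E₁) + 1/(A₂E₂) = 1/(155×109×10³) + 1/(2050×207×10³) = 6.155×10⁻⁸ N⁻¹.
So P = 0.0004845 / 6.155×10⁻⁸ = 7.872 kN.
σ_{bronze} = P/A₁ = 7872/155 = 50.79 MPa, compressive.

σ ≈ 50.8 MPa (compressive)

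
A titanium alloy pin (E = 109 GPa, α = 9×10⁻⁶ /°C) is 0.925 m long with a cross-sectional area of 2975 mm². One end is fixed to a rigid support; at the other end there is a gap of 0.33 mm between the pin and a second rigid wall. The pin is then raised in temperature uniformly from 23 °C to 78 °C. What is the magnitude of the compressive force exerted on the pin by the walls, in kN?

P ≈ 44.8 kN

If the wall were absent the pin would grow by αΔT L = 9×10⁻⁶ × 55 × 925 = 0.4579 mm.
This exceeds the 0.33 mm gap, so the wall pushes back. The portion of expansion that must be recovered elastically is δ_free − gap = 0.4579 − 0.33 = 0.1279 mm.
That suppressed elongation corresponds to σ = E·Δ/L = 109×10³ × 0.1279/925 = 15.07 MPa.
P = σA = 15.07 × 2975 = 44.83 kN.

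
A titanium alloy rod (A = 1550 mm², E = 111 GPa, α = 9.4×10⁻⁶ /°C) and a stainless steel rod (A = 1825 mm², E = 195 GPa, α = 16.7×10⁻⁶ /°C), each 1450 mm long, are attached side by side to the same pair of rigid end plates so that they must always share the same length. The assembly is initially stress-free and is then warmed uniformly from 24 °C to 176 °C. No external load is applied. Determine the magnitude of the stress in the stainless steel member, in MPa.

The stainless steel has the larger α, so on heating it would change length more than the titanium alloy if both were free. The rigid plates force a common final length, so the stainless steel is put into compression and the titanium alloy into tension, with equal and opposite forces P (no external load).
Compatibility of the two members (thermal + elastic change equal): (α₁ − α₂)ΔT = P·[1/(A₁E₁) + 1/(A₂E₂)].
|α₁ − α₂|·ΔT = 7.3×10⁻⁶ × 152 = 0.00111.
1/(A₁E₁) + 1/(A₂E₂) = 1/(1550×111×10³) + 1/(1825×195×10³) = 8.622×10⁻⁹ N⁻¹.
P = 0.00111 / 8.622×10⁻⁹ = 128700 N = 128.7 kN.
σ_{stainless steel} = P/A₂ = 128700/1825 = 70.52 MPa, compressive.

σ ≈ 70.5 MPa (compressive)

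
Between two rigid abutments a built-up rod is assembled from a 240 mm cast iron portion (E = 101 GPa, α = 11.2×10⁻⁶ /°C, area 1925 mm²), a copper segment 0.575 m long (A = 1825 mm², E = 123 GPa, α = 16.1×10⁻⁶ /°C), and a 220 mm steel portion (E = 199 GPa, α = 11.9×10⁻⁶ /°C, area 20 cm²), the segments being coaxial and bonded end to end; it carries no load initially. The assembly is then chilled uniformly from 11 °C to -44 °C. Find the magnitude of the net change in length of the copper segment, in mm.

Free thermal contraction of the whole bar: Σ αᵢΔT Lᵢ = 11.2×10⁻⁶×55×240 + 16.1×10⁻⁶×55×575 + 11.9×10⁻⁶×55×220 = 0.801 mm.
The rigid supports impose zero overall length change; the single axial force P common to all segments must satisfy P Σ Lᵢ/(AᵢEᵢ) = δ_free.
Σ Lᵢ/(AᵢEᵢ) = 240/(1925×101×10³) + 575/(1825×123×10³) + 220/(2000×199×10³) = 4.349×10⁻⁶ mm/N.
So P = 0.801 / 4.349×10⁻⁶ = 184.2 kN, tensile.
For the copper segment, free thermal change = 16.1×10⁻⁶×55×575 = 0.5092 mm and elastic change from P = 184200×575/(1825×123×10³) = 0.4718 mm; these oppose, so the net change is 0.0374 mm (segment shortens).

|ΔL| ≈ 0.0374 mm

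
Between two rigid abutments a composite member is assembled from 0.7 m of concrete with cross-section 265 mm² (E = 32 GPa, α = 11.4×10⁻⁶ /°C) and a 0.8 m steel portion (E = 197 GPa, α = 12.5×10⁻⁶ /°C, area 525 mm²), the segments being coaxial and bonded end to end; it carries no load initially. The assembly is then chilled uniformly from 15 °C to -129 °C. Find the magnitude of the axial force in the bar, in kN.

P ≈ 28.7 kN (tensile)

With the walls removed the bar would change length by δ_free = Σ αᵢΔT Lᵢ = 11.4×10⁻⁶×144×700 + 12.5×10⁻⁶×144×800 = 2.589 mm.
The rigid supports impose zero overall length change; the single axial force P common to all segments must satisfy P Σ Lᵢ/(AᵢEᵢ) = δ_free.
The series flexibility is Σ Lᵢ/(AᵢEᵢ) = 700/(265×32×10³) + 800/(525×197×10³) = 9.028×10⁻⁵ mm/N.
P = 2.589 / 9.028×10⁻⁵ = 28680 N = 28.68 kN, tensile.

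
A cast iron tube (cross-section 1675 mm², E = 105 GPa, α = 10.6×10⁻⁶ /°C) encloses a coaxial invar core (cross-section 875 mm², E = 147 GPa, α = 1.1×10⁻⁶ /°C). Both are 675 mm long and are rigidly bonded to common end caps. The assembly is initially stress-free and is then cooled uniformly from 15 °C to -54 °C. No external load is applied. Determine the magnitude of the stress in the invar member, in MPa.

σ ≈ 55.7 MPa (compressive)

The cast iron has the larger α, so on cooling it would change length more than the invar if both were free. The rigid plates force a common final length, so the cast iron is put into tension and the invar into compression, with equal and opposite forces P (no external load).
Equating the net (thermal + elastic) strains gives |α₁ − α₂|·ΔT = P·[1/(A₁E₁) + 1/(A₂E₂)].
|α₁ − α₂|·ΔT = 9.5×10⁻⁶ × 69 = 0.0006555.
1/(A₁E₁) + 1/(A₂E₂) = 1/(1675×105×10³) + 1/(875×147×10³) = 1.346×10⁻⁸ N⁻¹.
So P = 0.0006555 / 1.346×10⁻⁸ = 48.7 kN.
σ_{invar} = P/A₂ = 48700/875 = 55.66 MPa, compressive.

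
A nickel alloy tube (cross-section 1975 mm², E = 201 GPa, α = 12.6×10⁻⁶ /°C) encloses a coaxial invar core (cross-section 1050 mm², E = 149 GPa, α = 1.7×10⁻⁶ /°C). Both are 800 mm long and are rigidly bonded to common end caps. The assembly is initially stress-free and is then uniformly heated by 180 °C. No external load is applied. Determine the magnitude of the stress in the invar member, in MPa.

σ ≈ 210 MPa (tensile)

The nickel alloy has the larger α, so on heating it would change length more than the invar if both were free. The rigid plates force a common final length, so the nickel alloy is put into compression and the invar into tension, with equal and opposite forces P (no external load).
Compatibility of the two members (thermal + elastic change equal): (α₁ − α₂)ΔT = P·[1/(A₁E₁) + 1/(A₂E₂)].
|α₁ − α₂|·ΔT = 10.9×10⁻⁶ × 180 = 0.001962.
1/(A₁E₁) + 1/(A₂E₂) = 1/(1975×201×10³) + 1/(1050×149×10³) = 8.911×10⁻⁹ N⁻¹.
P = 0.001962 / 8.911×10⁻⁹ = 220200 N = 220.2 kN.
σ_{invar} = P/A₂ = 220200/1050 = 209.7 MPa, tensile.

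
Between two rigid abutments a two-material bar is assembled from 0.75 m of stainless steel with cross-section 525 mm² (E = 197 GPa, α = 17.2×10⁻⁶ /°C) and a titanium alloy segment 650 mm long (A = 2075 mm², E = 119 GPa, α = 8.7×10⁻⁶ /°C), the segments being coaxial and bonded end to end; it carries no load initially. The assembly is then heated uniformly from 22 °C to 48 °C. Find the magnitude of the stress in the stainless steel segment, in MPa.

σ ≈ 93 MPa (compressive)

If the supports were absent, the total length change would be Σ αᵢΔT Lᵢ = 17.2×10⁻⁶×26×750 + 8.7×10⁻⁶×26×650 = 0.4824 mm.
The rigid supports impose zero overall length change; the single axial force P common to all segments must satisfy P Σ Lᵢ/(AᵢEᵢ) = δ_free.
Σ Lᵢ/(AᵢEᵢ) = 750/(525×197×10³) + 650/(2075×119×10³) = 9.884×10⁻⁶ mm/N.
P = 0.4824 / 9.884×10⁻⁶ = 48810 N = 48.81 kN, compressive.
σ_{stainless steel} = P / A = 48810 / 525 = 92.97 MPa.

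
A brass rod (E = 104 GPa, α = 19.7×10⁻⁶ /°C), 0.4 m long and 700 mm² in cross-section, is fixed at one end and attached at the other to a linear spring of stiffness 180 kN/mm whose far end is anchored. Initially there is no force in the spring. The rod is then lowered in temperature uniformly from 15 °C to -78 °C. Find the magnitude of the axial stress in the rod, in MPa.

σ ≈ 94.7 MPa (tensile)

Free thermal contraction: δ_free = αΔT L = 19.7×10⁻⁶ × 93 × 400 = 0.7328 mm.
Let P be the tensile force in the spring. The rod extends elastically by PL/(AE) and the spring stretches by P/k; together these equal δ_free.
So P = δ_free / [L/(AE) + 1/k] = 0.7328 / [ 400/(700×104×10³) + 1/(180×10³) ].
P = 0.7328 / 1.105×10⁻⁵ = 66320 N.
σ = P/A = 66320/700 = 94.74 MPa.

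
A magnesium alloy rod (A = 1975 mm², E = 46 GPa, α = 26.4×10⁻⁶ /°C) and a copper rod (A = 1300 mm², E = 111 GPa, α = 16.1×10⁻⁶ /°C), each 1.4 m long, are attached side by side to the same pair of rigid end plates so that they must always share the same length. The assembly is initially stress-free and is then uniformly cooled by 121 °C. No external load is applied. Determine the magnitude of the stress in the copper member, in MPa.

The magnesium alloy has the larger α, so on cooling it would change length more than the copper if both were free. The rigid plates force a common final length, so the magnesium alloy is put into tension and the copper into compression, with equal and opposite forces P (no external load).
Equating the net (thermal + elastic) strains gives |α₁ − α₂|·ΔT = P·[1/(A₁E₁) + 1/(A₂E₂)].
|α₁ − α₂|·ΔT = 10.3×10⁻⁶ × 121 = 0.001246.
1/(A₁E₁) + 1/(A₂E₂) = 1/(1975×46×10³) + 1/(1300×111×10³) = 1.794×10⁻⁸ N⁻¹.
So P = 0.001246 / 1.794×10⁻⁸ = 69.48 kN.
σ_{copper} = P/A₂ = 69480/1300 = 53.45 MPa, compressive.

σ ≈ 53.4 MPa (compressive)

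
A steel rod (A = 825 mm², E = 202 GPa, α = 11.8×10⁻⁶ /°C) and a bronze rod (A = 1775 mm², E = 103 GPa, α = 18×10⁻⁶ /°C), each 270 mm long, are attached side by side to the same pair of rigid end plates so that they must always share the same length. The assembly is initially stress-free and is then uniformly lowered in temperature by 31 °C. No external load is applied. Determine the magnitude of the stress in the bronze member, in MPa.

σ ≈ 9.44 MPa (tensile)

Both members must finish at the same length. With the larger α, the bronze tends to over-contract; the plates restrain it, putting the bronze in tension and the steel in compression. With no external load the two internal forces are equal and opposite, magnitude P.
Compatibility of the two members (thermal + elastic change equal): (α₁ − α₂)ΔT = P·[1/(A₁E₁) + 1/(A₂E₂)].
|α₁ − α₂|·ΔT = 6.2×10⁻⁶ × 31 = 0.0001922.
1/(A₁E₁) + 1/(A₂E₂) = 1/(825×202×10³) + 1/(1775×103×10³) = 1.147×10⁻⁸ N⁻¹.
So P = 0.0001922 / 1.147×10⁻⁸ = 16.76 kN.
σ_{bronze} = P/A₂ = 16760/1775 = 9.44 MPa, tensile.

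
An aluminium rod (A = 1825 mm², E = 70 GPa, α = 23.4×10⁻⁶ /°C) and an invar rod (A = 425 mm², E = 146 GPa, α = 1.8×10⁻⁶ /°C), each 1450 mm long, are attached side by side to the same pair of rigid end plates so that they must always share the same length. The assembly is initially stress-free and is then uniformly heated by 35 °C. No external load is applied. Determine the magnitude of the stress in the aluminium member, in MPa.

σ ≈ 17.3 MPa (compressive)

Both members must finish at the same length. With the larger α, the aluminium tends to over-expand; the plates restrain it, putting the aluminium in compression and the invar in tension. With no external load the two internal forces are equal and opposite, magnitude P.
Compatibility of the two members (thermal + elastic change equal): (α₁ − α₂)ΔT = P·[1/(A₁E₁) + 1/(A₂E₂)].
|α₁ − α₂|·ΔT = 21.6×10⁻⁶ × 35 = 0.000756.
1/(A₁E₁) + 1/(A₂E₂) = 1/(1825×70×10³) + 1/(425×146×10³) = 2.394×10⁻⁸ N⁻¹.
So P = 0.000756 / 2.394×10⁻⁸ = 31.57 kN.
σ_{aluminium} = P/A₁ = 31570/1825 = 17.3 MPa, compressive.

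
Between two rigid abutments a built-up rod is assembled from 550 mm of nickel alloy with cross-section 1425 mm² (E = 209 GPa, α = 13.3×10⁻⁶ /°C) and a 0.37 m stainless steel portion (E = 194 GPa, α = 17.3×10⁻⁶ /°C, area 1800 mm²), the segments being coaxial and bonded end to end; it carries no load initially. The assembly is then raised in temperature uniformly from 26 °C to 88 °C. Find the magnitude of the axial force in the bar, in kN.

Free thermal expansion of the whole bar: Σ αᵢΔT Lᵢ = 13.3×10⁻⁶×62×550 + 17.3×10⁻⁶×62×370 = 0.8504 mm.
The rigid supports impose zero overall length change; the single axial force P common to all segments must satisfy P Σ Lᵢ/(AᵢEᵢ) = δ_free.
The series flexibility is Σ Lᵢ/(AᵢEᵢ) = 550/(1425×209×10³) + 370/(1800×194×10³) = 2.906×10⁻⁶ mm/N.
So P = 0.8504 / 2.906×10⁻⁶ = 292.6 kN, compressive.

P ≈ 293 kN (compressive)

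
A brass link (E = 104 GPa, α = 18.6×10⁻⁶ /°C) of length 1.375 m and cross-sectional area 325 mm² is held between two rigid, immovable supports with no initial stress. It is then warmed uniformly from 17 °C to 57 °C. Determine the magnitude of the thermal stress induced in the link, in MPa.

The supports are rigid, so the total axial strain is zero. The restrained thermal strain is ε = αΔT = 18.6×10⁻⁶ × 40 = 744×10⁻⁶.
σ = EαΔT = 104×10³ × 18.6×10⁻⁶ × 40 = 77.38 MPa (compressive; the link is trying to expand).

σ ≈ 77.4 MPa (compressive)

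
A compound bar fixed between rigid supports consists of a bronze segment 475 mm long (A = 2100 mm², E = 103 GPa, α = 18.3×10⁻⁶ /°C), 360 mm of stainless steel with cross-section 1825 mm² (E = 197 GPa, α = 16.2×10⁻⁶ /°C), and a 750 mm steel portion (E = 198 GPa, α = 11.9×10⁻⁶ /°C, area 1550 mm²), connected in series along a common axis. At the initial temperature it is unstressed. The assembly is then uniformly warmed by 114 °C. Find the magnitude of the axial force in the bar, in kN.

If the supports were absent, the total length change would be Σ αᵢΔT Lᵢ = 18.3×10⁻⁶×114×475 + 16.2×10⁻⁶×114×360 + 11.9×10⁻⁶×114×750 = 2.673 mm.
The walls prevent any net length change, so an axial force P (same in every segment) develops. Compatibility: P · Σ Lᵢ/(AᵢEᵢ) = δ_free.
Σ Lᵢ/(AᵢEᵢ) = 475/(2100×103×10³) + 360/(1825×197×10³) + 750/(1550×198×10³) = 5.641×10⁻⁶ mm/N.
P = 2.673 / 5.641×10⁻⁶ = 473900 N = 473.9 kN, compressive.

P ≈ 474 kN (compressive)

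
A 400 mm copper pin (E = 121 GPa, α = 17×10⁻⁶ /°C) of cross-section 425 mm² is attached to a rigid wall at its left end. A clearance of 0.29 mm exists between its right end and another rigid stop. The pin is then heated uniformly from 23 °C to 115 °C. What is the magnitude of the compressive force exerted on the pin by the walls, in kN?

P ≈ 43.1 kN

If the wall were absent the pin would grow by αΔT L = 17×10⁻⁶ × 92 × 400 = 0.6256 mm.
After closing the 0.29 mm clearance, 0.6256 − 0.29 = 0.3356 mm of expansion remains to be suppressed by the wall.
So σ = E(δ_free − g)/L = 121×10³ × 0.3356/400 = 101.5 MPa.
P = σA = 101.5 × 425 = 43.15 kN.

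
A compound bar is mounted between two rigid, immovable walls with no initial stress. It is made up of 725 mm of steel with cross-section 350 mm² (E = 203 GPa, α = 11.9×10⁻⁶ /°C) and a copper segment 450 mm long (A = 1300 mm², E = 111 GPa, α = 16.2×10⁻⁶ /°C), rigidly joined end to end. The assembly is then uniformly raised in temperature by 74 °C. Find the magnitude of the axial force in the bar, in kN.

With the walls removed the bar would change length by δ_free = Σ αᵢΔT Lᵢ = 11.9×10⁻⁶×74×725 + 16.2×10⁻⁶×74×450 = 1.178 mm.
Since the ends are fixed, an axial force P builds up, equal in every segment, with P · Σ Lᵢ/(AᵢEᵢ) = δ_free.
The series flexibility is Σ Lᵢ/(AᵢEᵢ) = 725/(350×203×10³) + 450/(1300×111×10³) = 1.332×10⁻⁵ mm/N.
Hence P = δ_free / Σ(L/AE) = 1.178/1.332×10⁻⁵ = 88.41 kN (compressive).

P ≈ 88.4 kN (compressive)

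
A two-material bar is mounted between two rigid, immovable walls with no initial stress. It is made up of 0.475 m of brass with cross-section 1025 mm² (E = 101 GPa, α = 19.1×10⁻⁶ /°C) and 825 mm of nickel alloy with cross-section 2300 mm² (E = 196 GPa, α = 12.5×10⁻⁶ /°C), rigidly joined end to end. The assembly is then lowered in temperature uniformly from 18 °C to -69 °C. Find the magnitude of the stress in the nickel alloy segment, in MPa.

If the supports were absent, the total length change would be Σ αᵢΔT Lᵢ = 19.1×10⁻⁶×87×475 + 12.5×10⁻⁶×87×825 = 1.686 mm.
Since the ends are fixed, an axial force P builds up, equal in every segment, with P · Σ Lᵢ/(AᵢEᵢ) = δ_free.
The series flexibility is Σ Lᵢ/(AᵢEᵢ) = 475/(1025×101×10³) + 825/(2300×196×10³) = 6.418×10⁻⁶ mm/N.
So P = 1.686 / 6.418×10⁻⁶ = 262.8 kN, tensile.
σ_{nickel alloy} = P / A = 262800 / 2300 = 114.2 MPa.

σ ≈ 114 MPa (tensile)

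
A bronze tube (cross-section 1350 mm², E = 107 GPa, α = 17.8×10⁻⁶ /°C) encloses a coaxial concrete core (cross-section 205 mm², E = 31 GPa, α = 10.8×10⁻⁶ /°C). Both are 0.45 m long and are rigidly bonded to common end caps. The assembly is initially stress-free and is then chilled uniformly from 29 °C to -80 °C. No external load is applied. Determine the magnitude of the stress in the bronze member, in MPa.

σ ≈ 3.44 MPa (tensile)

The bronze has the larger α, so on cooling it would change length more than the concrete if both were free. The rigid plates force a common final length, so the bronze is put into tension and the concrete into compression, with equal and opposite forces P (no external load).
Compatibility of the two members (thermal + elastic change equal): (α₁ − α₂)ΔT = P·[1/(A₁E₁) + 1/(A₂E₂)].
|α₁ − α₂|·ΔT = 7×10⁻⁶ × 109 = 0.000763.
1/(A₁E₁) + 1/(A₂E₂) = 1/(1350×107×10³) + 1/(205×31×10³) = 1.643×10⁻⁷ N⁻¹.
So P = 0.000763 / 1.643×10⁻⁷ = 4.645 kN.
σ_{bronze} = P/A₁ = 4645/1350 = 3.44 MPa, tensile.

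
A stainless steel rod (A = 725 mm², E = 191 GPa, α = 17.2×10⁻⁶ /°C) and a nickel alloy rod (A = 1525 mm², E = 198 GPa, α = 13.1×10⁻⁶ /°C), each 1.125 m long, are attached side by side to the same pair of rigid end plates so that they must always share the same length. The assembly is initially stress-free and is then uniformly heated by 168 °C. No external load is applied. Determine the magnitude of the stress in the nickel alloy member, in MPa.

σ ≈ 42.9 MPa (tensile)

The stainless steel has the larger α, so on heating it would change length more than the nickel alloy if both were free. The rigid plates force a common final length, so the stainless steel is put into compression and the nickel alloy into tension, with equal and opposite forces P (no external load).
Equating the net (thermal + elastic) strains gives |α₁ − α₂|·ΔT = P·[1/(A₁E₁) + 1/(A₂E₂)].
|α₁ − α₂|·ΔT = 4.1×10⁻⁶ × 168 = 0.0006888.
1/(A₁E₁) + 1/(A₂E₂) = 1/(725×191×10³) + 1/(1525×198×10³) = 1.053×10⁻⁸ N⁻¹.
P = 0.0006888 / 1.053×10⁻⁸ = 65390 N = 65.39 kN.
σ_{nickel alloy} = P/A₂ = 65390/1525 = 42.88 MPa, tensile.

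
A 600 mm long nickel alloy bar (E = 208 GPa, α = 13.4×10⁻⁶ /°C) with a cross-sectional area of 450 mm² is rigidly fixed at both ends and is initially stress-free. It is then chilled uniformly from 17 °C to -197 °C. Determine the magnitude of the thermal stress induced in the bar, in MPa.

σ ≈ 596 MPa (tensile)

Because both ends are immovable the net strain is zero, and the suppressed thermal strain is αΔT = 13.4×10⁻⁶ × 214 = 2867.6×10⁻⁶.
The stress required to suppress this strain is σ = Eε = 208×10³ × 2867.6×10⁻⁶ = 596.5 MPa, tensile since the bar is trying to contract.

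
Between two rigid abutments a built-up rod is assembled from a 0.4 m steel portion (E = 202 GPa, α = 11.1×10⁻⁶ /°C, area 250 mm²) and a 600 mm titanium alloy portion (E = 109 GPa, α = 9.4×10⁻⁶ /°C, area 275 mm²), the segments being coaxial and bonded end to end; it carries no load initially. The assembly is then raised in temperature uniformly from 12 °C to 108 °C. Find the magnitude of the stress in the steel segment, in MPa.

Free thermal expansion of the whole bar: Σ αᵢΔT Lᵢ = 11.1×10⁻⁶×96×400 + 9.4×10⁻⁶×96×600 = 0.9677 mm.
The rigid supports impose zero overall length change; the single axial force P common to all segments must satisfy P Σ Lᵢ/(AᵢEᵢ) = δ_free.
Σ Lᵢ/(AᵢEᵢ) = 400/(250×202×10³) + 600/(275×109×10³) = 2.794×10⁻⁵ mm/N.
Hence P = δ_free / Σ(L/AE) = 0.9677/2.794×10⁻⁵ = 34.64 kN (compressive).
σ_{steel} = P / A = 34640 / 250 = 138.5 MPa.

σ ≈ 139 MPa (compressive)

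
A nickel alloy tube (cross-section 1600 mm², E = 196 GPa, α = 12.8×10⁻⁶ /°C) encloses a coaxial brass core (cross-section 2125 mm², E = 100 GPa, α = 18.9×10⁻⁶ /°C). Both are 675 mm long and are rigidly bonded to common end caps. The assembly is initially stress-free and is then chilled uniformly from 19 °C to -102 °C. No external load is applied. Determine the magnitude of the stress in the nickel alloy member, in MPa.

Both members must finish at the same length. With the larger α, the brass tends to over-contract; the plates restrain it, putting the brass in tension and the nickel alloy in compression. With no external load the two internal forces are equal and opposite, magnitude P.
Setting the final lengths equal and cancelling L: (α₁ − α₂)ΔT = P/(A₁E₁) + P/(A₂E₂).
|α₁ − α₂|·ΔT = 6.1×10⁻⁶ × 121 = 0.0007381.
1/(A₁E₁) + 1/(A₂E₂) = 1/(1600×196×10³) + 1/(2125×100×10³) = 7.895×10⁻⁹ N⁻¹.
So P = 0.0007381 / 7.895×10⁻⁹ = 93.49 kN.
σ_{nickel alloy} = P/A₁ = 93490/1600 = 58.43 MPa, compressive.

σ ≈ 58.4 MPa (compressive)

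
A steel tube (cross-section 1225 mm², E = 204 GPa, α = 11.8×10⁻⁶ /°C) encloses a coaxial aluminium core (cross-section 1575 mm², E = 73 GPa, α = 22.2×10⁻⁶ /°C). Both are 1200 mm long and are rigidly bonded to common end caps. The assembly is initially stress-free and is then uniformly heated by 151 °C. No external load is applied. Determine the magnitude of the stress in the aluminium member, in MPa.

Both members must finish at the same length. With the larger α, the aluminium tends to over-expand; the plates restrain it, putting the aluminium in compression and the steel in tension. With no external load the two internal forces are equal and opposite, magnitude P.
Setting the final lengths equal and cancelling L: (α₁ − α₂)ΔT = P/(A₁E₁) + P/(A₂E₂).
|α₁ − α₂|·ΔT = 10.4×10⁻⁶ × 151 = 0.00157.
1/(A₁E₁) + 1/(A₂E₂) = 1/(1225×204×10³) + 1/(1575×73×10³) = 1.27×10⁻⁸ N⁻¹.
So P = 0.00157 / 1.27×10⁻⁸ = 123.7 kN.
σ_{aluminium} = P/A₂ = 123700/1575 = 78.52 MPa, compressive.

σ ≈ 78.5 MPa (compressive)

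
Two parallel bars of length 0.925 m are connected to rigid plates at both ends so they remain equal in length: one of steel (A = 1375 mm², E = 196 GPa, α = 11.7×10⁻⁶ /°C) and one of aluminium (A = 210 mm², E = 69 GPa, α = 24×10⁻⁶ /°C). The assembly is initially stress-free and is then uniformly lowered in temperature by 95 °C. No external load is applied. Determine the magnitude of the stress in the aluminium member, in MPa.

Both members must finish at the same length. With the larger α, the aluminium tends to over-contract; the plates restrain it, putting the aluminium in tension and the steel in compression. With no external load the two internal forces are equal and opposite, magnitude P.
Setting the final lengths equal and cancelling L: (α₁ − α₂)ΔT = P/(A₁E₁) + P/(A₂E₂).
|α₁ − α₂|·ΔT = 12.3×10⁻⁶ × 95 = 0.001169.
1/(A₁E₁) + 1/(A₂E₂) = 1/(1375×196×10³) + 1/(210×69×10³) = 7.272×10⁻⁸ N⁻¹.
So P = 0.001169 / 7.272×10⁻⁸ = 16.07 kN.
σ_{aluminium} = P/A₂ = 16070/210 = 76.51 MPa, tensile.

σ ≈ 76.5 MPa (tensile)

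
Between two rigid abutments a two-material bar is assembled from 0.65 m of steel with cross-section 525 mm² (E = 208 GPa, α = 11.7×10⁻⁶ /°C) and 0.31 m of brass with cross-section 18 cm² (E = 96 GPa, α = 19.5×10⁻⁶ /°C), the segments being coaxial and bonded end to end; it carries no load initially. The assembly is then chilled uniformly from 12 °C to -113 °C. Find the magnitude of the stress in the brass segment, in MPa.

Free thermal contraction of the whole bar: Σ αᵢΔT Lᵢ = 11.7×10⁻⁶×125×650 + 19.5×10⁻⁶×125×310 = 1.706 mm.
The walls prevent any net length change, so an axial force P (same in every segment) develops. Compatibility: P · Σ Lᵢ/(AᵢEᵢ) = δ_free.
The series flexibility is Σ Lᵢ/(AᵢEᵢ) = 650/(525×208×10³) + 310/(1800×96×10³) = 7.746×10⁻⁶ mm/N.
Hence P = δ_free / Σ(L/AE) = 1.706/7.746×10⁻⁶ = 220.3 kN (tensile).
σ_{brass} = P / A = 220300 / 1800 = 122.4 MPa.

σ ≈ 122 MPa (tensile)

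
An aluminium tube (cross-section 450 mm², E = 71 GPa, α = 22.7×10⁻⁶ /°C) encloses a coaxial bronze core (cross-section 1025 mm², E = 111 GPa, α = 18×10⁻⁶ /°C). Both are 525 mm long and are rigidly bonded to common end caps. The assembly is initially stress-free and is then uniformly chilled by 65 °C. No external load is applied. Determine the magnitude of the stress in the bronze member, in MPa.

σ ≈ 7.43 MPa (compressive)

Both members must finish at the same length. With the larger α, the aluminium tends to over-contract; the plates restrain it, putting the aluminium in tension and the bronze in compression. With no external load the two internal forces are equal and opposite, magnitude P.
Compatibility of the two members (thermal + elastic change equal): (α₁ − α₂)ΔT = P·[1/(A₁E₁) + 1/(A₂E₂)].
|α₁ − α₂|·ΔT = 4.7×10⁻⁶ × 65 = 0.0003055.
1/(A₁E₁) + 1/(A₂E₂) = 1/(450×71×10³) + 1/(1025×111×10³) = 4.009×10⁻⁸ N⁻¹.
So P = 0.0003055 / 4.009×10⁻⁸ = 7.621 kN.
σ_{bronze} = P/A₂ = 7621/1025 = 7.435 MPa, compressive.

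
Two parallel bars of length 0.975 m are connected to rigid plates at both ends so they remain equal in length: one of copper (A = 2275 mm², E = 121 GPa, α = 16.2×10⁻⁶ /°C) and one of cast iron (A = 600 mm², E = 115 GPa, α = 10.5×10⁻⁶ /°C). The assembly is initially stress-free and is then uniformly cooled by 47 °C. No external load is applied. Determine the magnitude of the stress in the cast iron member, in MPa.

σ ≈ 24.6 MPa (compressive)

Equilibrium of a rigid end plate with no external load gives equal and opposite internal forces ±P in the two members. Since α_{copper} > α_{cast iron}, cooling drives the copper into tension and the cast iron into compression.
Equating the net (thermal + elastic) strains gives |α₁ − α₂|·ΔT = P·[1/(A₁E₁) + 1/(A₂E₂)].
|α₁ − α₂|·ΔT = 5.7×10⁻⁶ × 47 = 0.0002679.
1/(A₁E₁) + 1/(A₂E₂) = 1/(2275×121×10³) + 1/(600×115×10³) = 1.813×10⁻⁸ N⁻¹.
P = 0.0002679 / 1.813×10⁻⁸ = 14780 N = 14.78 kN.
σ_{cast iron} = P/A₂ = 14780/600 = 24.63 MPa, compressive.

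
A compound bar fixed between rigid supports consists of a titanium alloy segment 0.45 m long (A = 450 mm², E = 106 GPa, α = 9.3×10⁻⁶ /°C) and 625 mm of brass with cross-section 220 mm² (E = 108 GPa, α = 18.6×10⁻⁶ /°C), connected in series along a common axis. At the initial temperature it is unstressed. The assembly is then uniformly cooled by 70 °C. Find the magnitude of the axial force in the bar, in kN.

If the supports were absent, the total length change would be Σ αᵢΔT Lᵢ = 9.3×10⁻⁶×70×450 + 18.6×10⁻⁶×70×625 = 1.107 mm.
Since the ends are fixed, an axial force P builds up, equal in every segment, with P · Σ Lᵢ/(AᵢEᵢ) = δ_free.
The series flexibility is Σ Lᵢ/(AᵢEᵢ) = 450/(450×106×10³) + 625/(220×108×10³) = 3.574×10⁻⁵ mm/N.
Hence P = δ_free / Σ(L/AE) = 1.107/3.574×10⁻⁵ = 30.97 kN (tensile).

P ≈ 31 kN (tensile)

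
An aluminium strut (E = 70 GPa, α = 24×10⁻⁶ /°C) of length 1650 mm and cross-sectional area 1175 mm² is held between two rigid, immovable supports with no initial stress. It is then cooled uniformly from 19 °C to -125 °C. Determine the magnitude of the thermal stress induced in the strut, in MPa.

With length fixed, the mechanical strain must cancel the thermal strain αΔT = 24×10⁻⁶ × 144 = 3456×10⁻⁶.
σ = EαΔT = 70×10³ × 24×10⁻⁶ × 144 = 241.9 MPa (tensile; the strut is trying to contract).

σ ≈ 242 MPa (tensile)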